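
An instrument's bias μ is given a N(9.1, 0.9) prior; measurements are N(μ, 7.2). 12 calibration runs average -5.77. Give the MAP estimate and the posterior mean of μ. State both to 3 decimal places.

MAP = 0.178; posterior mean = 0.178

Posterior for μ is Normal. Precision-weighted mean: (1/0.9·9.1 + 12/7.2·-5.77) / (1/0.9 + 12/7.2) = 0.178.
A Normal posterior is symmetric, so mode = mean.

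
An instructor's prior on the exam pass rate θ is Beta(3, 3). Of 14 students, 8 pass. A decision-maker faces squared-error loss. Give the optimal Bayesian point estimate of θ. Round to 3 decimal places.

0.550

Posterior: Beta(3+8, 3+6) = Beta(11, 9).
Mode = (11−1)/(11+9−2) = 10/18 = 0.556.
Mean = 11/(11+9) = 11/20 = 0.550.
Squared-error loss ⇒ the optimal estimator is the posterior mean.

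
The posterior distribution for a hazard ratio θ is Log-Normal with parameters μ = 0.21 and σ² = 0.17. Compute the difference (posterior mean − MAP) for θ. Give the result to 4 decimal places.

0.3023

Mode = exp(μ − σ²) = exp(0.04) = 1.0408.
Mean = exp(μ + σ²/2) = exp(0.295) = 1.3431.
Difference = 1.3431 − 1.0408 = 0.3023.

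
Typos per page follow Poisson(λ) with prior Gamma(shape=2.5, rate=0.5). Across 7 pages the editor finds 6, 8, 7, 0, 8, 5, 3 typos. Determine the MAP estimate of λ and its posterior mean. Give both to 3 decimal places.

Σ counts = 37. Posterior: Gamma(shape = 2.5+37 = 39.5, rate = 0.5+7 = 7.5).
Mode = (α−1)/β = 38.5/7.5 = 5.133.
Mean = α/β = 39.5/7.5 = 5.267.

MAP = 5.133, posterior mean = 5.267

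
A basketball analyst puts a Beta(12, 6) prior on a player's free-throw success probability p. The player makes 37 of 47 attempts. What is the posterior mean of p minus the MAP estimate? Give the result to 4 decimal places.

-0.0081

Posterior: Beta(12+37, 6+10) = Beta(49, 16).
Mode = (49−1)/(49+16−2) = 48/63 = 0.7619.
Mean = 49/(49+16) = 49/65 = 0.7538.
Difference = 0.7538 − 0.7619 = -0.0081.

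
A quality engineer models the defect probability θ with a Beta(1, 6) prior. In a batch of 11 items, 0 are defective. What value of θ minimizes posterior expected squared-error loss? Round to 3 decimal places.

0.056

Posterior: Beta(1+0, 6+11) = Beta(1, 17).
Since α = 1 ≤ 1 and β > 1, the Beta density is monotone decreasing on [0,1]; the mode is at 0.
Mean = 1/(1+17) = 0.056.
Squared-error loss ⇒ the optimal estimator is the posterior mean.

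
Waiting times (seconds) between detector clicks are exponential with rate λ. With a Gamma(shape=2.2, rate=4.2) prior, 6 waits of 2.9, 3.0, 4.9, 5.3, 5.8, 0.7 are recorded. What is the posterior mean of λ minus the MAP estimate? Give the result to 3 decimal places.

0.037

Σ times = 22.6. Posterior: Gamma(shape = 2.2+6 = 8.2, rate = 4.2+22.6 = 26.8).
Mode = (α−1)/β = 7.2/26.8 = 0.269.
Mean = α/β = 8.2/26.8 = 0.306.
Difference = 0.306 − 0.269 = 0.037.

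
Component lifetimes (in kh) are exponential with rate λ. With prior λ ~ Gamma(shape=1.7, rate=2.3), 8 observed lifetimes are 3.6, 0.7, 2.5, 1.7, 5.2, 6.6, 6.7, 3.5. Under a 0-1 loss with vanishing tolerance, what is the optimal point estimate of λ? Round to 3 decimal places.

Σ times = 30.5. Posterior: Gamma(shape = 1.7+8 = 9.7, rate = 2.3+30.5 = 32.8).
Mode = (α−1)/β = 8.7/32.8 = 0.265.
Mean = α/β = 9.7/32.8 = 0.296.
This is the posterior mode — the MAP estimate.

0.265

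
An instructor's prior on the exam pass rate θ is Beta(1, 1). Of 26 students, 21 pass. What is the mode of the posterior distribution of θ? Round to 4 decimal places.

Posterior: Beta(1+21, 1+5) = Beta(22, 6).
Mode = (22−1)/(22+6−2) = 21/26 = 0.8077.
With a flat prior the MAP equals the MLE, 21/26.
Mean = 22/(22+6) = 22/28 = 0.7857.
This is the posterior mode — the MAP estimate.

0.8077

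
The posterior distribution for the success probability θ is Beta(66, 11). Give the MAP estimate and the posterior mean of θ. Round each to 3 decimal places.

MAP = 0.867; posterior mean = 0.857

Mode = (66−1)/(66+11−2) = 65/75 = 0.867.
Mean = 66/(66+11) = 66/77 = 0.857.
Mode > mean: the posterior has a left tail.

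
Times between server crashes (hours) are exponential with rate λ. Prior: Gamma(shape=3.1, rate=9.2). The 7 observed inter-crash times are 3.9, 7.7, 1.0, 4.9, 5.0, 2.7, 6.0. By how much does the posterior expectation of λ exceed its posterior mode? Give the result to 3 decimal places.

0.025

Σ times = 31.2. Posterior: Gamma(shape = 3.1+7 = 10.1, rate = 9.2+31.2 = 40.4).
Mode = (α−1)/β = 9.1/40.4 = 0.225.
Mean = α/β = 10.1/40.4 = 0.250.
Difference = 0.250 − 0.225 = 0.025.
Right-skewed posterior ⇒ mode < mean.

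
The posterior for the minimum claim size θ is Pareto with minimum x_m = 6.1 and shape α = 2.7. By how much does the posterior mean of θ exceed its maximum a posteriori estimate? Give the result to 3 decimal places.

The Pareto density is strictly decreasing on [x_m, ∞), so the mode is x_m = 6.100.
Mean = α·x_m/(α−1) = 2.7·6.1/1.7 = 9.688.
Difference = 9.688 − 6.100 = 3.588.
The mean is pulled above the mode by the posterior's right skew.

3.588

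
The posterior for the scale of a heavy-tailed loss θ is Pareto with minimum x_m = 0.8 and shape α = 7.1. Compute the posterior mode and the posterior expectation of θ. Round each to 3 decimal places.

MAP = 0.800; posterior mean = 0.931

The Pareto density is strictly decreasing on [x_m, ∞), so the mode is x_m = 0.800.
Mean = α·x_m/(α−1) = 7.1·0.8/6.1 = 0.931.
The posterior is right-skewed, so the mean exceeds the mode.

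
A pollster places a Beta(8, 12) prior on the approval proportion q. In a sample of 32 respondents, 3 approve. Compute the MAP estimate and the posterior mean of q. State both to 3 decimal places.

Posterior: Beta(8+3, 12+29) = Beta(11, 41).
Mode = (11−1)/(11+41−2) = 10/50 = 0.200.
Mean = 11/(11+41) = 11/52 = 0.212.

MAP = 0.200; posterior mean = 0.212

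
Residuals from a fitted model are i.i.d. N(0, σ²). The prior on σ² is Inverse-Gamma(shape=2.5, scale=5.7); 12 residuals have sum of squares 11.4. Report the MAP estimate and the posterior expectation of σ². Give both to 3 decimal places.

MAP = 1.200, posterior mean = 1.520

Posterior: Inverse-Gamma(shape = 2.5+12/2 = 8.5, scale = 5.7+11.4/2 = 11.4).
Mode = β/(α+1) = 11.4/9.5 = 1.200.
Mean = β/(α−1) = 11.4/7.5 = 1.520.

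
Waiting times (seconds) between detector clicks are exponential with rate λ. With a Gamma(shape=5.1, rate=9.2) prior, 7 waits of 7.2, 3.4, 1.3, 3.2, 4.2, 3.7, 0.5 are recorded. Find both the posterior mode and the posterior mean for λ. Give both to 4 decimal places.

λ_MAP = 0.3394, E[λ|data] = 0.3700

Σ times = 23.5. Posterior: Gamma(shape = 5.1+7 = 12.1, rate = 9.2+23.5 = 32.7).
Mode = (α−1)/β = 11.1/32.7 = 0.3394.
Mean = α/β = 12.1/32.7 = 0.3700.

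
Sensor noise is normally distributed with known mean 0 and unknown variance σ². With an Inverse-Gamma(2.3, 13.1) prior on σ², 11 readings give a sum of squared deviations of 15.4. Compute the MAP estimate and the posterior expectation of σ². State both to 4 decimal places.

MAP estimate = 2.3636, posterior expectation = 3.0588

Posterior: Inverse-Gamma(shape = 2.3+11/2 = 7.8, scale = 13.1+15.4/2 = 20.8).
Mode = β/(α+1) = 20.8/8.8 = 2.3636.
Mean = β/(α−1) = 20.8/6.8 = 3.0588.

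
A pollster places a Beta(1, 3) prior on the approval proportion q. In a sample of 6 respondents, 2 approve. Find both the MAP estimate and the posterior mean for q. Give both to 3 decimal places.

MAP: 0.250. Posterior mean: 0.300.

Posterior: Beta(1+2, 3+4) = Beta(3, 7).
Mode = (3−1)/(3+7−2) = 2/8 = 0.250.
Mean = 3/(3+7) = 3/10 = 0.300.
Mean > mode: the posterior has a right tail.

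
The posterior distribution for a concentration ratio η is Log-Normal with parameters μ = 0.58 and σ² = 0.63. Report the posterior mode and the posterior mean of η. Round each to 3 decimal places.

η_MAP = 0.951, E[η|data] = 2.447

Mode = exp(μ − σ²) = exp(-0.05) = 0.951.
Mean = exp(μ + σ²/2) = exp(0.895) = 2.447.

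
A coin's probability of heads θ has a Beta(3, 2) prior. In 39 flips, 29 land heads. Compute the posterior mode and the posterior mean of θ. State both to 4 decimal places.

MAP = 0.7381; posterior mean = 0.7273

Posterior: Beta(3+29, 2+10) = Beta(32, 12).
Mode = (32−1)/(32+12−2) = 31/42 = 0.7381.
Mean = 32/(32+12) = 32/44 = 0.7273.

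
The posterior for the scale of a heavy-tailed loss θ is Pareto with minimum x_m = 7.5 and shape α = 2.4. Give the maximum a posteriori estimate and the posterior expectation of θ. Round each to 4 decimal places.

MAP: 7.5000. Posterior mean: 12.8571.

The Pareto density is strictly decreasing on [x_m, ∞), so the mode is x_m = 7.5000.
Mean = α·x_m/(α−1) = 2.4·7.5/1.4 = 12.8571.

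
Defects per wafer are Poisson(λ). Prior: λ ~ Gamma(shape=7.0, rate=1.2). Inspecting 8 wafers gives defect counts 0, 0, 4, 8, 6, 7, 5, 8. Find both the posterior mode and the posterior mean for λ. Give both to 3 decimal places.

Σ counts = 38. Posterior: Gamma(shape = 7.0+38 = 45.0, rate = 1.2+8 = 9.2).
Mode = (α−1)/β = 44.0/9.2 = 4.783.
Mean = α/β = 45.0/9.2 = 4.891.

MAP = 4.783, posterior mean = 4.891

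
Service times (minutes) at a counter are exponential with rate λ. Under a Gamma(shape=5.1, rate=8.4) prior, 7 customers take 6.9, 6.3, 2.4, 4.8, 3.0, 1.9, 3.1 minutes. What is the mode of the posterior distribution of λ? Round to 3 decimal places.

0.302

Σ times = 28.4. Posterior: Gamma(shape = 5.1+7 = 12.1, rate = 8.4+28.4 = 36.8).
Mode = (α−1)/β = 11.1/36.8 = 0.302.
Mean = α/β = 12.1/36.8 = 0.329.
This is the posterior mode — the MAP estimate.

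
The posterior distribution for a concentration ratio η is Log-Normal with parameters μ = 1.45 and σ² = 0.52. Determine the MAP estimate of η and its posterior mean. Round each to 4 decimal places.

MAP = 2.5345; posterior mean = 5.5290

Mode = exp(μ − σ²) = exp(0.93) = 2.5345.
Mean = exp(μ + σ²/2) = exp(1.710) = 5.5290.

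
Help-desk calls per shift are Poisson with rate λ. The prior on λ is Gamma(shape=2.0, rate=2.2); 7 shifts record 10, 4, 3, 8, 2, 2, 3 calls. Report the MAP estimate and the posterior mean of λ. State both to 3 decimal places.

MAP = 3.587; posterior mean = 3.696

Σ counts = 32. Posterior: Gamma(shape = 2.0+32 = 34.0, rate = 2.2+7 = 9.2).
Mode = (α−1)/β = 33.0/9.2 = 3.587.
Mean = α/β = 34.0/9.2 = 3.696.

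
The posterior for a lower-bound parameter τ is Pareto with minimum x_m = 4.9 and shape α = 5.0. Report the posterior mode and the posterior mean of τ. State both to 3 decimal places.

The Pareto density is strictly decreasing on [x_m, ∞), so the mode is x_m = 4.900.
Mean = α·x_m/(α−1) = 5.0·4.9/4.0 = 6.125.
The posterior is right-skewed, so the mean exceeds the mode.

τ_MAP = 4.900, E[τ|data] = 6.125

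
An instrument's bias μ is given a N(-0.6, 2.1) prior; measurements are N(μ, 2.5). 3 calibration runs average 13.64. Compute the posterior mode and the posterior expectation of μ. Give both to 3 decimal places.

Posterior for μ is Normal. Precision-weighted mean: (1/2.1·-0.6 + 3/2.5·13.64) / (1/2.1 + 3/2.5) = 9.595.
A Normal posterior is symmetric, so mode = mean.

μ_MAP = 9.595, E[μ|data] = 9.595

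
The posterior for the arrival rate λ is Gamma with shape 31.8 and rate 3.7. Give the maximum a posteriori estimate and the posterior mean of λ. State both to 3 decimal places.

MAP = 8.324; posterior mean = 8.595

Mode = (α−1)/β = 30.8/3.7 = 8.324.
Mean = α/β = 31.8/3.7 = 8.595.
Mean > mode: the posterior has a right tail.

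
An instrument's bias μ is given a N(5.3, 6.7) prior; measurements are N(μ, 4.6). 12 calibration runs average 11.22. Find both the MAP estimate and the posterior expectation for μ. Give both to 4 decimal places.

Posterior for μ is Normal. Precision-weighted mean: (1/6.7·5.3 + 12/4.6·11.22) / (1/6.7 + 12/4.6) = 10.8996.
A Normal posterior is symmetric, so mode = mean.

μ_MAP = 10.8996, E[μ|data] = 10.8996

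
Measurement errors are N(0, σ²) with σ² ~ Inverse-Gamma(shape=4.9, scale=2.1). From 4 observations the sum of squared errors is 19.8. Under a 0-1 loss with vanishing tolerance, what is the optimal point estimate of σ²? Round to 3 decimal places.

Posterior: Inverse-Gamma(shape = 4.9+4/2 = 6.9, scale = 2.1+19.8/2 = 12.0).
Mode = β/(α+1) = 12.0/7.9 = 1.519.
Mean = β/(α−1) = 12.0/5.9 = 2.034.
This is the posterior mode — the MAP estimate.

1.519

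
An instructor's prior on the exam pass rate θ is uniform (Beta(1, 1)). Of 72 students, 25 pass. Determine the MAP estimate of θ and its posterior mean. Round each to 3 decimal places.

Posterior: Beta(1+25, 1+47) = Beta(26, 48).
Mode = (26−1)/(26+48−2) = 25/72 = 0.347.
Mean = 26/(26+48) = 26/74 = 0.351.
The posterior is right-skewed, so the mean exceeds the mode.

MAP = 0.347, posterior mean = 0.351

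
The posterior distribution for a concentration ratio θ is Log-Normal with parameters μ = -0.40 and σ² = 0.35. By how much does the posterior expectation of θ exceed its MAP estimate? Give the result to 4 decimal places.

0.3261

Mode = exp(μ − σ²) = exp(-0.75) = 0.4724.
Mean = exp(μ + σ²/2) = exp(-0.225) = 0.7985.
Difference = 0.7985 − 0.4724 = 0.3261.
The mean is pulled above the mode by the posterior's right skew.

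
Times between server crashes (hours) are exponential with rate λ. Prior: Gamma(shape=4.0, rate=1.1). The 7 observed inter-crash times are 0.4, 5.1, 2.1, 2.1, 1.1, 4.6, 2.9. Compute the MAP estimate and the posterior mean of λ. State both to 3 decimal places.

Σ times = 18.3. Posterior: Gamma(shape = 4.0+7 = 11.0, rate = 1.1+18.3 = 19.4).
Mode = (α−1)/β = 10.0/19.4 = 0.515.
Mean = α/β = 11.0/19.4 = 0.567.

MAP = 0.515; posterior mean = 0.567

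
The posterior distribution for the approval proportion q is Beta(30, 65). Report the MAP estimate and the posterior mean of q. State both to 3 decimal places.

Mode = (30−1)/(30+65−2) = 29/93 = 0.312.
Mean = 30/(30+65) = 30/95 = 0.316.

q_MAP = 0.312, E[q|data] = 0.316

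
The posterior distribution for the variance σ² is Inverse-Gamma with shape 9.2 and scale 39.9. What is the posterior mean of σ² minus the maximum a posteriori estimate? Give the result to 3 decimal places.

0.954

Mode = β/(α+1) = 39.9/10.2 = 3.912.
Mean = β/(α−1) = 39.9/8.2 = 4.866.
Difference = 4.866 − 3.912 = 0.954.
Mean > mode: the posterior has a right tail.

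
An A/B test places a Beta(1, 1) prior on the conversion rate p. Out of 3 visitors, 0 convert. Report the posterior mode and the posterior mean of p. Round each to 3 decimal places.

MAP: 0.000. Posterior mean: 0.200.

Posterior: Beta(1+0, 1+3) = Beta(1, 4).
Since α = 1 ≤ 1 and β > 1, the Beta density is monotone decreasing on [0,1]; the mode is at 0.
Mean = 1/(1+4) = 0.200.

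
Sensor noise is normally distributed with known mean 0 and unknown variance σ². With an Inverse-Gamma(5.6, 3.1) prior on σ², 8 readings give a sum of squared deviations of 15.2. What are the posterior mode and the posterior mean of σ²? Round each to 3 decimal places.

Posterior: Inverse-Gamma(shape = 5.6+8/2 = 9.6, scale = 3.1+15.2/2 = 10.7).
Mode = β/(α+1) = 10.7/10.6 = 1.009.
Mean = β/(α−1) = 10.7/8.6 = 1.244.

σ²_MAP = 1.009, E[σ²|data] = 1.244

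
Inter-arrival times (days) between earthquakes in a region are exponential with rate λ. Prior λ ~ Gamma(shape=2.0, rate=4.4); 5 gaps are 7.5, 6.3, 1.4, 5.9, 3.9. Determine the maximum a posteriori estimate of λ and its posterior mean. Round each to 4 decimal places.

Σ times = 25.0. Posterior: Gamma(shape = 2.0+5 = 7.0, rate = 4.4+25.0 = 29.4).
Mode = (α−1)/β = 6.0/29.4 = 0.2041.
Mean = α/β = 7.0/29.4 = 0.2381.

λ_MAP = 0.2041, E[λ|data] = 0.2381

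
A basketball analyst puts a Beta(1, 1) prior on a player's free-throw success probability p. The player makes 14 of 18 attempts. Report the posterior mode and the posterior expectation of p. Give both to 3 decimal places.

p_MAP = 0.778, E[p|data] = 0.750

Posterior: Beta(1+14, 1+4) = Beta(15, 5).
Mode = (15−1)/(15+5−2) = 14/18 = 0.778.
With a flat prior the MAP equals the MLE, 14/18.
Mean = 15/(15+5) = 15/20 = 0.750.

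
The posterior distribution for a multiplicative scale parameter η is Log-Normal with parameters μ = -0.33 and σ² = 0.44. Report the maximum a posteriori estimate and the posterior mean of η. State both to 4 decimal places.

Mode = exp(μ − σ²) = exp(-0.77) = 0.4630.
Mean = exp(μ + σ²/2) = exp(-0.110) = 0.8958.
The posterior is right-skewed, so the mean exceeds the mode.

MAP: 0.4630. Posterior mean: 0.8958.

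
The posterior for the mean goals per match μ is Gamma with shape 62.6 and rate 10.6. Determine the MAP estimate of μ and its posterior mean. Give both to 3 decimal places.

Mode = (α−1)/β = 61.6/10.6 = 5.811.
Mean = α/β = 62.6/10.6 = 5.906.

MAP estimate = 5.811, posterior mean = 5.906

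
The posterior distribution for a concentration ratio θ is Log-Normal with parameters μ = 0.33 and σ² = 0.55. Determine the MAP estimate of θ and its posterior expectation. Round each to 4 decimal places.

Mode = exp(μ − σ²) = exp(-0.22) = 0.8025.
Mean = exp(μ + σ²/2) = exp(0.605) = 1.8313.

MAP = 0.8025; posterior mean = 1.8313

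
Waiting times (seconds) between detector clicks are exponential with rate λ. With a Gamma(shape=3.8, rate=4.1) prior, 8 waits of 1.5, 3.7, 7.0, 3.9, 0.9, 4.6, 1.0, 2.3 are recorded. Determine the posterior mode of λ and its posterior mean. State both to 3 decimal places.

MAP = 0.372, posterior mean = 0.407

Σ times = 24.9. Posterior: Gamma(shape = 3.8+8 = 11.8, rate = 4.1+24.9 = 29.0).
Mode = (α−1)/β = 10.8/29.0 = 0.372.
Mean = α/β = 11.8/29.0 = 0.407.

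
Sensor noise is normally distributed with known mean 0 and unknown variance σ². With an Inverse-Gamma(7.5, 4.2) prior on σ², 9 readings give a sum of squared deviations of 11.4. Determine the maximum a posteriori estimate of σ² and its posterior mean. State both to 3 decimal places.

Posterior: Inverse-Gamma(shape = 7.5+9/2 = 12.0, scale = 4.2+11.4/2 = 9.9).
Mode = β/(α+1) = 9.9/13.0 = 0.762.
Mean = β/(α−1) = 9.9/11.0 = 0.900.
Mean > mode: the posterior has a right tail.

MAP = 0.762, posterior mean = 0.900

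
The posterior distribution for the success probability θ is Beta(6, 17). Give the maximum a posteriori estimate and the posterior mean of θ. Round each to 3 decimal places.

maximum a posteriori estimate = 0.238, posterior mean = 0.261

Mode = (6−1)/(6+17−2) = 5/21 = 0.238.
Mean = 6/(6+17) = 6/23 = 0.261.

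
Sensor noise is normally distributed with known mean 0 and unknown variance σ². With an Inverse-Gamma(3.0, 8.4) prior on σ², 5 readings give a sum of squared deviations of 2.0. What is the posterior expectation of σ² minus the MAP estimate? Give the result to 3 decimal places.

0.643

Posterior: Inverse-Gamma(shape = 3.0+5/2 = 5.5, scale = 8.4+2.0/2 = 9.4).
Mode = β/(α+1) = 9.4/6.5 = 1.446.
Mean = β/(α−1) = 9.4/4.5 = 2.089.
Difference = 2.089 − 1.446 = 0.643.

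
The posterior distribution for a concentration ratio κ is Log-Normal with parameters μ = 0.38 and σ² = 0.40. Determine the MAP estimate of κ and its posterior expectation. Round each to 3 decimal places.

MAP = 0.980, posterior mean = 1.786

Mode = exp(μ − σ²) = exp(-0.02) = 0.980.
Mean = exp(μ + σ²/2) = exp(0.580) = 1.786.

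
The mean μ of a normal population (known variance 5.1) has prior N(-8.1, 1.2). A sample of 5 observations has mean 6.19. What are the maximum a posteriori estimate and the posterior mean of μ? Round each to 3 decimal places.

Posterior for μ is Normal. Precision-weighted mean: (1/1.2·-8.1 + 5/5.1·6.19) / (1/1.2 + 5/5.1) = -0.376.
A Normal posterior is symmetric, so mode = mean.

MAP = -0.376; posterior mean = -0.376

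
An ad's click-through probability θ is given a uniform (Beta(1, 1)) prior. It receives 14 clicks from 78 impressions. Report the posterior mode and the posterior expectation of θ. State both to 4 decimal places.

MAP: 0.1795. Posterior mean: 0.1875.

Posterior: Beta(1+14, 1+64) = Beta(15, 65).
Mode = (15−1)/(15+65−2) = 14/78 = 0.1795.
With a flat prior the MAP equals the MLE, 14/78.
Mean = 15/(15+65) = 15/80 = 0.1875.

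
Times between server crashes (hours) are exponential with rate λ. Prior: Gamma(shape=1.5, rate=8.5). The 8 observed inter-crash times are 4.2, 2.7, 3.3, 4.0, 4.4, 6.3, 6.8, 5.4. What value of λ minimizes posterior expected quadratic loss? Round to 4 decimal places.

0.2083

Σ times = 37.1. Posterior: Gamma(shape = 1.5+8 = 9.5, rate = 8.5+37.1 = 45.6).
Mode = (α−1)/β = 8.5/45.6 = 0.1864.
Mean = α/β = 9.5/45.6 = 0.2083.
Quadratic loss ⇒ the optimal estimator is the posterior mean.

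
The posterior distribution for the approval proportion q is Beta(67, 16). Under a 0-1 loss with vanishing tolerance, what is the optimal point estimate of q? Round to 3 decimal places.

0.815

Mode = (67−1)/(67+16−2) = 66/81 = 0.815.
Mean = 67/(67+16) = 67/83 = 0.807.
This is the posterior mode — the MAP estimate.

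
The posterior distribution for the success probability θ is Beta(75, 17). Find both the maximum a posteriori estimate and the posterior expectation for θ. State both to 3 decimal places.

maximum a posteriori estimate = 0.822, posterior expectation = 0.815

Mode = (75−1)/(75+17−2) = 74/90 = 0.822.
Mean = 75/(75+17) = 75/92 = 0.815.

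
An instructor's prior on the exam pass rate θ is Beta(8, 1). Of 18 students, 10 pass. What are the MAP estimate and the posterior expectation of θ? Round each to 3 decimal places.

Posterior: Beta(8+10, 1+8) = Beta(18, 9).
Mode = (18−1)/(18+9−2) = 17/25 = 0.680.
Mean = 18/(18+9) = 18/27 = 0.667.

MAP = 0.680, posterior mean = 0.667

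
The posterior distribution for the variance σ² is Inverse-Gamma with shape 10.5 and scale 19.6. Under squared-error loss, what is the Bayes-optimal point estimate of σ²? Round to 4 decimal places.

Mode = β/(α+1) = 19.6/11.5 = 1.7043.
Mean = β/(α−1) = 19.6/9.5 = 2.0632.
Squared-error loss ⇒ the optimal estimator is the posterior mean.

2.0632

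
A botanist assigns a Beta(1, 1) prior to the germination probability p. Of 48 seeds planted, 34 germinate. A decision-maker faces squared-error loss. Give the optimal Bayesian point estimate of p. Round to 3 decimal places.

Posterior: Beta(1+34, 1+14) = Beta(35, 15).
Mode = (35−1)/(35+15−2) = 34/48 = 0.708.
With a flat prior the MAP equals the MLE, 34/48.
Mean = 35/(35+15) = 35/50 = 0.700.
Squared-error loss ⇒ the optimal estimator is the posterior mean.

0.700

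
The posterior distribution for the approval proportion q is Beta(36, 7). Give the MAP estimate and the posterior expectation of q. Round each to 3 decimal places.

Mode = (36−1)/(36+7−2) = 35/41 = 0.854.
Mean = 36/(36+7) = 36/43 = 0.837.
The mean is pulled below the mode by the posterior's left skew.

MAP: 0.854. Posterior mean: 0.837.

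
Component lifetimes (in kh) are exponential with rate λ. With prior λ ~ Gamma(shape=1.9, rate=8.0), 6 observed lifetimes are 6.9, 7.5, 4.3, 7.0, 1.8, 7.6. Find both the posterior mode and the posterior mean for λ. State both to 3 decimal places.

Σ times = 35.1. Posterior: Gamma(shape = 1.9+6 = 7.9, rate = 8.0+35.1 = 43.1).
Mode = (α−1)/β = 6.9/43.1 = 0.160.
Mean = α/β = 7.9/43.1 = 0.183.

MAP = 0.160, posterior mean = 0.183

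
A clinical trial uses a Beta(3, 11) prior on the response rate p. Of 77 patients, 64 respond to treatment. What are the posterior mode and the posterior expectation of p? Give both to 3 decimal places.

Posterior: Beta(3+64, 11+13) = Beta(67, 24).
Mode = (67−1)/(67+24−2) = 66/89 = 0.742.
Mean = 67/(67+24) = 67/91 = 0.736.
The mean is pulled below the mode by the posterior's left skew.

posterior mode = 0.742, posterior expectation = 0.736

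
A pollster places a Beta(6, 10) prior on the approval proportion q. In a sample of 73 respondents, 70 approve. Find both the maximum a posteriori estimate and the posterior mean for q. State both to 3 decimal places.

Posterior: Beta(6+70, 10+3) = Beta(76, 13).
Mode = (76−1)/(76+13−2) = 75/87 = 0.862.
Mean = 76/(76+13) = 76/89 = 0.854.
The posterior is left-skewed, so the mode exceeds the mean.

MAP = 0.862; posterior mean = 0.854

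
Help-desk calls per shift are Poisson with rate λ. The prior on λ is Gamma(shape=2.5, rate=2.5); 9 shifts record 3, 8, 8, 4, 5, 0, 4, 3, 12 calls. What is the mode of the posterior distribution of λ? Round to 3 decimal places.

4.217

Σ counts = 47. Posterior: Gamma(shape = 2.5+47 = 49.5, rate = 2.5+9 = 11.5).
Mode = (α−1)/β = 48.5/11.5 = 4.217.
Mean = α/β = 49.5/11.5 = 4.304.
This is the posterior mode — the MAP estimate.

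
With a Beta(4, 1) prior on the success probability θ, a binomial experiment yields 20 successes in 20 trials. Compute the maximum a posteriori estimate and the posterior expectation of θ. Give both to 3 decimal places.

MAP: 1.000. Posterior mean: 0.960.

Posterior: Beta(4+20, 1+0) = Beta(24, 1).
Since β = 1 ≤ 1 and α > 1, the Beta density is monotone increasing on [0,1]; the mode is at 1.
Mean = 24/(24+1) = 0.960.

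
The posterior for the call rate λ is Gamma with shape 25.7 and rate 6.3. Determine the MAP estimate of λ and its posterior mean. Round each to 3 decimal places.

MAP = 3.921; posterior mean = 4.079

Mode = (α−1)/β = 24.7/6.3 = 3.921.
Mean = α/β = 25.7/6.3 = 4.079.
Right-skewed posterior ⇒ mode < mean.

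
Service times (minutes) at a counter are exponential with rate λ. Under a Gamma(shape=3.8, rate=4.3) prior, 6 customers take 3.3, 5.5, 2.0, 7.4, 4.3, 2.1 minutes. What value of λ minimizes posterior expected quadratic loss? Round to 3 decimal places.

Σ times = 24.6. Posterior: Gamma(shape = 3.8+6 = 9.8, rate = 4.3+24.6 = 28.9).
Mode = (α−1)/β = 8.8/28.9 = 0.304.
Mean = α/β = 9.8/28.9 = 0.339.
Quadratic loss ⇒ the optimal estimator is the posterior mean.

0.339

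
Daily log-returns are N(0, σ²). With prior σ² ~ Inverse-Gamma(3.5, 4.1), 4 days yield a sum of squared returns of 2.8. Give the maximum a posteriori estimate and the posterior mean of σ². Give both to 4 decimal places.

MAP = 0.8462, posterior mean = 1.2222

Posterior: Inverse-Gamma(shape = 3.5+4/2 = 5.5, scale = 4.1+2.8/2 = 5.5).
Mode = β/(α+1) = 5.5/6.5 = 0.8462.
Mean = β/(α−1) = 5.5/4.5 = 1.2222.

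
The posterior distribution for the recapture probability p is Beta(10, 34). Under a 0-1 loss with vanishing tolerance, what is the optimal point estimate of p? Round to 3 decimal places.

0.214

Mode = (10−1)/(10+34−2) = 9/42 = 0.214.
Mean = 10/(10+34) = 10/44 = 0.227.
This is the posterior mode — the MAP estimate.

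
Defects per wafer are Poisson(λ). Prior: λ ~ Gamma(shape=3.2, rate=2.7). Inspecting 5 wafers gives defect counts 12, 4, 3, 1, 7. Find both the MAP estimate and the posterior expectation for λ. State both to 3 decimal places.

Σ counts = 27. Posterior: Gamma(shape = 3.2+27 = 30.2, rate = 2.7+5 = 7.7).
Mode = (α−1)/β = 29.2/7.7 = 3.792.
Mean = α/β = 30.2/7.7 = 3.922.

MAP = 3.792, posterior mean = 3.922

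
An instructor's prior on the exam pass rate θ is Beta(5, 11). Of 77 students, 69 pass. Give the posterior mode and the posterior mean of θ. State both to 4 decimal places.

Posterior: Beta(5+69, 11+8) = Beta(74, 19).
Mode = (74−1)/(74+19−2) = 73/91 = 0.8022.
Mean = 74/(74+19) = 74/93 = 0.7957.
The posterior is left-skewed, so the mode exceeds the mean.

posterior mode = 0.8022, posterior mean = 0.7957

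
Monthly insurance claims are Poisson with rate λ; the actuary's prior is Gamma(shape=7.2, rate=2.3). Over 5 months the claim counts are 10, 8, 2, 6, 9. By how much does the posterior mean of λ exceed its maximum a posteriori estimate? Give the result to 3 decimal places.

0.137

Σ counts = 35. Posterior: Gamma(shape = 7.2+35 = 42.2, rate = 2.3+5 = 7.3).
Mode = (α−1)/β = 41.2/7.3 = 5.644.
Mean = α/β = 42.2/7.3 = 5.781.
Difference = 5.781 − 5.644 = 0.137.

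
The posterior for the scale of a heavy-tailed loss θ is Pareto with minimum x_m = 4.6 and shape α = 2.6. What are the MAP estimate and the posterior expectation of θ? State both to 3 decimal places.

MAP = 4.600, posterior mean = 7.475

The Pareto density is strictly decreasing on [x_m, ∞), so the mode is x_m = 4.600.
Mean = α·x_m/(α−1) = 2.6·4.6/1.6 = 7.475.
The posterior is right-skewed, so the mean exceeds the mode.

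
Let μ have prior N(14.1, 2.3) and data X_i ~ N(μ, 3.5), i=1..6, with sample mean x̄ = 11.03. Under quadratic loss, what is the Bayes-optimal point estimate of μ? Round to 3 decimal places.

Posterior for μ is Normal. Precision-weighted mean: (1/2.3·14.1 + 6/3.5·11.03) / (1/2.3 + 6/3.5) = 11.651.
A Normal posterior is symmetric, so mode = mean.
Quadratic loss ⇒ the optimal estimator is the posterior mean.

11.651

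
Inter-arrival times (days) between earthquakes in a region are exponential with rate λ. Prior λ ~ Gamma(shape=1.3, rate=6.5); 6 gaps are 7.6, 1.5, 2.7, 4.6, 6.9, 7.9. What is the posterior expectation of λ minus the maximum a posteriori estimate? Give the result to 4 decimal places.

Σ times = 31.2. Posterior: Gamma(shape = 1.3+6 = 7.3, rate = 6.5+31.2 = 37.7).
Mode = (α−1)/β = 6.3/37.7 = 0.1671.
Mean = α/β = 7.3/37.7 = 0.1936.
Difference = 0.1936 − 0.1671 = 0.0265.

0.0265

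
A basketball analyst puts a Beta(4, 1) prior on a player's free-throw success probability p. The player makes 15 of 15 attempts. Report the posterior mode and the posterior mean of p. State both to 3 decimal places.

MAP = 1.000, posterior mean = 0.950

Posterior: Beta(4+15, 1+0) = Beta(19, 1).
Since β = 1 ≤ 1 and α > 1, the Beta density is monotone increasing on [0,1]; the mode is at 1.
Mean = 19/(19+1) = 0.950.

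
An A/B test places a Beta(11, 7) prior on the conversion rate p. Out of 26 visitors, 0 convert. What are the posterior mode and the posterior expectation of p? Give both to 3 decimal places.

MAP: 0.238. Posterior mean: 0.250.

Posterior: Beta(11+0, 7+26) = Beta(11, 33).
Mode = (11−1)/(11+33−2) = 10/42 = 0.238.
Mean = 11/(11+33) = 11/44 = 0.250.
Right-skewed posterior ⇒ mode < mean.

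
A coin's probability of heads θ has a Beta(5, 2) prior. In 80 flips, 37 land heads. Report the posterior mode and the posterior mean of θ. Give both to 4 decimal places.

θ_MAP = 0.4824, E[θ|data] = 0.4828

Posterior: Beta(5+37, 2+43) = Beta(42, 45).
Mode = (42−1)/(42+45−2) = 41/85 = 0.4824.
Mean = 42/(42+45) = 42/87 = 0.4828.
The posterior is right-skewed, so the mean exceeds the mode.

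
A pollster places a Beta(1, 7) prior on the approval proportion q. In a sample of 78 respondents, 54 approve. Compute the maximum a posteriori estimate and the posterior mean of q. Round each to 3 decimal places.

Posterior: Beta(1+54, 7+24) = Beta(55, 31).
Mode = (55−1)/(55+31−2) = 54/84 = 0.643.
Mean = 55/(55+31) = 55/86 = 0.640.

MAP = 0.643; posterior mean = 0.640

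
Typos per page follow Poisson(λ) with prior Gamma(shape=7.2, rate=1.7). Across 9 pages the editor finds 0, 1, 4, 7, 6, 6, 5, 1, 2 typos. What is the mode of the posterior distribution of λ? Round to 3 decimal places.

3.570

Σ counts = 32. Posterior: Gamma(shape = 7.2+32 = 39.2, rate = 1.7+9 = 10.7).
Mode = (α−1)/β = 38.2/10.7 = 3.570.
Mean = α/β = 39.2/10.7 = 3.664.
This is the posterior mode — the MAP estimate.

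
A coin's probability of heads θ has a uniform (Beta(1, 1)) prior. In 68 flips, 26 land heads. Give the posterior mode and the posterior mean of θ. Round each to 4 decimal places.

posterior mode = 0.3824, posterior mean = 0.3857

Posterior: Beta(1+26, 1+42) = Beta(27, 43).
Mode = (27−1)/(27+43−2) = 26/68 = 0.3824.
With a flat prior the MAP equals the MLE, 26/68.
Mean = 27/(27+43) = 27/70 = 0.3857.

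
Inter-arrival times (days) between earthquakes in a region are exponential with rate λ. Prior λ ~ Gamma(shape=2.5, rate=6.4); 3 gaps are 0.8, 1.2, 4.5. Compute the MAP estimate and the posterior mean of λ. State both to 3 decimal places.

Σ times = 6.5. Posterior: Gamma(shape = 2.5+3 = 5.5, rate = 6.4+6.5 = 12.9).
Mode = (α−1)/β = 4.5/12.9 = 0.349.
Mean = α/β = 5.5/12.9 = 0.426.
The posterior is right-skewed, so the mean exceeds the mode.

MAP estimate = 0.349, posterior mean = 0.426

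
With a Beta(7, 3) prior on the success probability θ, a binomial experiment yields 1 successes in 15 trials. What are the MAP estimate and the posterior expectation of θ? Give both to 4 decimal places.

Posterior: Beta(7+1, 3+14) = Beta(8, 17).
Mode = (8−1)/(8+17−2) = 7/23 = 0.3043.
Mean = 8/(8+17) = 8/25 = 0.3200.

MAP: 0.3043. Posterior mean: 0.3200.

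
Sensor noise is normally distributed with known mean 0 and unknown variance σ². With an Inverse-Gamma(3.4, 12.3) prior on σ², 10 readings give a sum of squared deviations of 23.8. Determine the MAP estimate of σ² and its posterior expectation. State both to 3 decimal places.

Posterior: Inverse-Gamma(shape = 3.4+10/2 = 8.4, scale = 12.3+23.8/2 = 24.2).
Mode = β/(α+1) = 24.2/9.4 = 2.574.
Mean = β/(α−1) = 24.2/7.4 = 3.270.

MAP = 2.574; posterior mean = 3.270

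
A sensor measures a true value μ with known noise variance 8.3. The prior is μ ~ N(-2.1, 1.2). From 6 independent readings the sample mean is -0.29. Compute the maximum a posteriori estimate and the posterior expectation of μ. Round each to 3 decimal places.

Posterior for μ is Normal. Precision-weighted mean: (1/1.2·-2.1 + 6/8.3·-0.29) / (1/1.2 + 6/8.3) = -1.259.
A Normal posterior is symmetric, so mode = mean.

μ_MAP = -1.259, E[μ|data] = -1.259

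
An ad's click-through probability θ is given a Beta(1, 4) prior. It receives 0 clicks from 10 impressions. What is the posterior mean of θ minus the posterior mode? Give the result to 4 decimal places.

Posterior: Beta(1+0, 4+10) = Beta(1, 14).
Since α = 1 ≤ 1 and β > 1, the Beta density is monotone decreasing on [0,1]; the mode is at 0.
Mean = 1/(1+14) = 0.0667.
Difference = 0.0667 − 0.0000 = 0.0667.

0.0667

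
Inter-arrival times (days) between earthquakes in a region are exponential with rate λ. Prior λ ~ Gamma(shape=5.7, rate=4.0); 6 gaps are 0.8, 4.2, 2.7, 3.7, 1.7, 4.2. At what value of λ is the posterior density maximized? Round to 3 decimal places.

Σ times = 17.3. Posterior: Gamma(shape = 5.7+6 = 11.7, rate = 4.0+17.3 = 21.3).
Mode = (α−1)/β = 10.7/21.3 = 0.502.
Mean = α/β = 11.7/21.3 = 0.549.
This is the posterior mode — the MAP estimate.

0.502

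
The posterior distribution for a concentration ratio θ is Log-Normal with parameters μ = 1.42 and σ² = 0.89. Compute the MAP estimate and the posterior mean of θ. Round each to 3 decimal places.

MAP = 1.699, posterior mean = 6.456

Mode = exp(μ − σ²) = exp(0.53) = 1.699.
Mean = exp(μ + σ²/2) = exp(1.865) = 6.456.
The posterior is right-skewed, so the mean exceeds the mode.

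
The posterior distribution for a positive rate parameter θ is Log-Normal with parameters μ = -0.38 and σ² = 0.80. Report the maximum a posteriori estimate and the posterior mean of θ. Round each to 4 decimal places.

θ_MAP = 0.3073, E[θ|data] = 1.0202

Mode = exp(μ − σ²) = exp(-1.18) = 0.3073.
Mean = exp(μ + σ²/2) = exp(0.020) = 1.0202.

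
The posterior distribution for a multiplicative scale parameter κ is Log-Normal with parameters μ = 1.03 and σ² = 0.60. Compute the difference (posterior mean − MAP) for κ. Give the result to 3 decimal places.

2.244

Mode = exp(μ − σ²) = exp(0.43) = 1.537.
Mean = exp(μ + σ²/2) = exp(1.330) = 3.781.
Difference = 3.781 − 1.537 = 2.244.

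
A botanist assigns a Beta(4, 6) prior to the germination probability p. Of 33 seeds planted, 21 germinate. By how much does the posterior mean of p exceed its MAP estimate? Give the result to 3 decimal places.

-0.004

Posterior: Beta(4+21, 6+12) = Beta(25, 18).
Mode = (25−1)/(25+18−2) = 24/41 = 0.585.
Mean = 25/(25+18) = 25/43 = 0.581.
Difference = 0.581 − 0.585 = -0.004.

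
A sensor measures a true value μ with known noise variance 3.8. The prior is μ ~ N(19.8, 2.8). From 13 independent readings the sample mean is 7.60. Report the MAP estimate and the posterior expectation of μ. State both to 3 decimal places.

MAP: 8.753. Posterior mean: 8.753.

Posterior for μ is Normal. Precision-weighted mean: (1/2.8·19.8 + 13/3.8·7.60) / (1/2.8 + 13/3.8) = 8.753.
A Normal posterior is symmetric, so mode = mean.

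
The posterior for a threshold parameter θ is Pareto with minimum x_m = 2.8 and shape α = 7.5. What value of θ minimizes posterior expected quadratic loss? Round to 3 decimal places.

3.231

The Pareto density is strictly decreasing on [x_m, ∞), so the mode is x_m = 2.800.
Mean = α·x_m/(α−1) = 7.5·2.8/6.5 = 3.231.
Quadratic loss ⇒ the optimal estimator is the posterior mean.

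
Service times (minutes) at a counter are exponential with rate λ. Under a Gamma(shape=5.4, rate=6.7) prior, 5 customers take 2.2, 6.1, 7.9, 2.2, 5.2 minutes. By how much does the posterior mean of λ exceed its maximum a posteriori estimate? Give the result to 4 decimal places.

0.0330

Σ times = 23.6. Posterior: Gamma(shape = 5.4+5 = 10.4, rate = 6.7+23.6 = 30.3).
Mode = (α−1)/β = 9.4/30.3 = 0.3102.
Mean = α/β = 10.4/30.3 = 0.3432.
Difference = 0.3432 − 0.3102 = 0.0330.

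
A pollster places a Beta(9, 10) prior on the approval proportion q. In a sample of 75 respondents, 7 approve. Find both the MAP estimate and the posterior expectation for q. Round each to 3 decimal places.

q_MAP = 0.163, E[q|data] = 0.170

Posterior: Beta(9+7, 10+68) = Beta(16, 78).
Mode = (16−1)/(16+78−2) = 15/92 = 0.163.
Mean = 16/(16+78) = 16/94 = 0.170.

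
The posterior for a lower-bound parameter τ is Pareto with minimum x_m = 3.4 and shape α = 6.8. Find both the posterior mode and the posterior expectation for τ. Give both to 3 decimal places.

τ_MAP = 3.400, E[τ|data] = 3.986

The Pareto density is strictly decreasing on [x_m, ∞), so the mode is x_m = 3.400.
Mean = α·x_m/(α−1) = 6.8·3.4/5.8 = 3.986.
Right-skewed posterior ⇒ mode < mean.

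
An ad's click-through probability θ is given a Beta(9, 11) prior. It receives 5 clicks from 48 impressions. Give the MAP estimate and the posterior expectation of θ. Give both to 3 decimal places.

Posterior: Beta(9+5, 11+43) = Beta(14, 54).
Mode = (14−1)/(14+54−2) = 13/66 = 0.197.
Mean = 14/(14+54) = 14/68 = 0.206.
The mean is pulled above the mode by the posterior's right skew.

MAP = 0.197; posterior mean = 0.206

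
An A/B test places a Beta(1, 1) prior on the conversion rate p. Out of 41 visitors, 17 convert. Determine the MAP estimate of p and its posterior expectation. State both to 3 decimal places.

MAP = 0.415, posterior mean = 0.419

Posterior: Beta(1+17, 1+24) = Beta(18, 25).
Mode = (18−1)/(18+25−2) = 17/41 = 0.415.
Mean = 18/(18+25) = 18/43 = 0.419.
The mean is pulled above the mode by the posterior's right skew.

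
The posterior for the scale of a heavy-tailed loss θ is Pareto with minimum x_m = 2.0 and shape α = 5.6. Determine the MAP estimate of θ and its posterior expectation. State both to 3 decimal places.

θ_MAP = 2.000, E[θ|data] = 2.435

The Pareto density is strictly decreasing on [x_m, ∞), so the mode is x_m = 2.000.
Mean = α·x_m/(α−1) = 5.6·2.0/4.6 = 2.435.
Mean > mode: the posterior has a right tail.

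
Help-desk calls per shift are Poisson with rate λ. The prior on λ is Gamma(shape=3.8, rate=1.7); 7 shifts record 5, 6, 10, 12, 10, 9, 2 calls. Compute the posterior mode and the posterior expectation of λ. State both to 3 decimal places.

λ_MAP = 6.529, E[λ|data] = 6.644

Σ counts = 54. Posterior: Gamma(shape = 3.8+54 = 57.8, rate = 1.7+7 = 8.7).
Mode = (α−1)/β = 56.8/8.7 = 6.529.
Mean = α/β = 57.8/8.7 = 6.644.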